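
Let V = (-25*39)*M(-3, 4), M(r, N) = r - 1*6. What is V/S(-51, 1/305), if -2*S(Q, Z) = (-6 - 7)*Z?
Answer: 411750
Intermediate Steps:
M(r, N) = -6 + r (M(r, N) = r - 6 = -6 + r)
S(Q, Z) = 13*Z/2 (S(Q, Z) = -(-6 - 7)*Z/2 = -(-13)*Z/2 = 13*Z/2)
V = 8775 (V = (-25*39)*(-6 - 3) = -975*(-9) = 8775)
V/S(-51, 1/305) = 8775/(((13/2)/305)) = 8775/(((13/2)*(1/305))) = 8775/(13/610) = 8775*(610/13) = 411750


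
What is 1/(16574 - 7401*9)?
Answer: -1/50035 ≈ -1.9986e-5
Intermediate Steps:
1/(16574 - 7401*9) = 1/(16574 - 66609) = 1/(-50035) = -1/50035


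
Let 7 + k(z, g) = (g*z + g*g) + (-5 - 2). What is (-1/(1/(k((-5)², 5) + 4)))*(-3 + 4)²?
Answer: -140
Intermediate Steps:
k(z, g) = -14 + g² + g*z (k(z, g) = -7 + ((g*z + g*g) + (-5 - 2)) = -7 + ((g*z + g²) - 7) = -7 + ((g² + g*z) - 7) = -7 + (-7 + g² + g*z) = -14 + g² + g*z)
(-1/(1/(k((-5)², 5) + 4)))*(-3 + 4)² = (-1/(1/((-14 + 5² + 5*(-5)²) + 4)))*(-3 + 4)² = -1/(1/((-14 + 25 + 5*25) + 4))*1² = -1/(1/((-14 + 25 + 125) + 4))*1 = -1/(1/(136 + 4))*1 = -1/(1/140)*1 = -1/1/140*1 = -1*140*1 = -140*1 = -140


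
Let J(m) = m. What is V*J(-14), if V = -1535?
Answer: 21490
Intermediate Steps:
V*J(-14) = -1535*(-14) = 21490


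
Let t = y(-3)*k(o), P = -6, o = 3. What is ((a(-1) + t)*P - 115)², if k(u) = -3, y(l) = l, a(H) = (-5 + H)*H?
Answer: 42025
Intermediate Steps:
a(H) = H*(-5 + H)
t = 9 (t = -3*(-3) = 9)
((a(-1) + t)*P - 115)² = ((-(-5 - 1) + 9)*(-6) - 115)² = ((-1*(-6) + 9)*(-6) - 115)² = ((6 + 9)*(-6) - 115)² = (15*(-6) - 115)² = (-90 - 115)² = (-205)² = 42025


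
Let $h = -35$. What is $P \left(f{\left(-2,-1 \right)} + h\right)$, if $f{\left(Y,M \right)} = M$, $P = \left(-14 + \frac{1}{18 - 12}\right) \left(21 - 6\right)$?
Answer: $7470$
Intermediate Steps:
$P = - \frac{415}{2}$ ($P = \left(-14 + \frac{1}{6}\right) 15 = \left(- \frac{83}{6}\right) 15 = - \frac{415}{2} \approx -207.5$)
$P \left(f{\left(-2,-1 \right)} + h\right) = - \frac{415 \left(-1 - 35\right)}{2} = \left(- \frac{415}{2}\right) \left(-36\right) = 7470$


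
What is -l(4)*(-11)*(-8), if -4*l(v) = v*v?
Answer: 352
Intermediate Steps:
l(v) = -v**2/4 (l(v) = -v*v/4 = -v**2/4)
-l(4)*(-11)*(-8) = --1/4*4**2*(-11)*(-8) = --1/4*16*(-11)*(-8) = -(-4*(-11))*(-8) = -44*(-8) = -1*(-352) = 352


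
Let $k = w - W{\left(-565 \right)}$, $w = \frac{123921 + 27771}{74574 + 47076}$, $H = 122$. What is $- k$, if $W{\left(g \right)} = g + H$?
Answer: $- \frac{9007107}{20275} \approx -444.25$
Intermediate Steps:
$W{\left(g \right)} = 122 + g$ ($W{\left(g \right)} = g + 122 = 122 + g$)
$w = \frac{25282}{20275}$ ($w = \frac{151692}{121650} = 151692 \cdot \frac{1}{121650} = \frac{25282}{20275} \approx 1.247$)
$k = \frac{9007107}{20275}$ ($k = \frac{25282}{20275} - \left(122 - 565\right) = \frac{25282}{20275} - -443 = \frac{25282}{20275} + 443 = \frac{9007107}{20275} \approx 444.25$)
$- k = \left(-1\right) \frac{9007107}{20275} = - \frac{9007107}{20275}$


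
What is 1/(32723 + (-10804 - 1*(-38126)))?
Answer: 1/60045 ≈ 1.6654e-5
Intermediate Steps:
1/(32723 + (-10804 - 1*(-38126))) = 1/(32723 + (-10804 + 38126)) = 1/(32723 + 27322) = 1/60045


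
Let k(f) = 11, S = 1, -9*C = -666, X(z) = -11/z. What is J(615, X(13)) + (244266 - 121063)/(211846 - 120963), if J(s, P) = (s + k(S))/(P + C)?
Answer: 856771907/86429733 ≈ 9.9129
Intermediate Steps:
C = 74 (C = -⅑*(-666) = 74)
J(s, P) = (11 + s)/(74 + P) (J(s, P) = (s + 11)/(P + 74) = (11 + s)/(74 + P))
J(615, X(13)) + (244266 - 121063)/(211846 - 120963) = (11 + 615)/(74 - 11/13) + (244266 - 121063)/(211846 - 120963) = 626/(74 - 11*1/13) + 123203/90883 = 626/(74 - 11/13) + 123203*(1/90883) = 626/(951/13) + 123203/90883 = (13/951)*626 + 123203/90883 = 8138/951 + 123203/90883 = 856771907/86429733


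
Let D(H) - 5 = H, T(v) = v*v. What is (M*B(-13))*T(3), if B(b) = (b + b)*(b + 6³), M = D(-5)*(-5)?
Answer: 0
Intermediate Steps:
T(v) = v²
D(H) = 5 + H
M = 0 (M = (5 - 5)*(-5) = 0*(-5) = 0)
B(b) = 2*b*(216 + b) (B(b) = (2*b)*(b + 216) = (2*b)*(216 + b) = 2*b*(216 + b))
(M*B(-13))*T(3) = (0*(2*(-13)*(216 - 13)))*3² = (0*(2*(-13)*203))*9 = (0*(-5278))*9 = 0*9 = 0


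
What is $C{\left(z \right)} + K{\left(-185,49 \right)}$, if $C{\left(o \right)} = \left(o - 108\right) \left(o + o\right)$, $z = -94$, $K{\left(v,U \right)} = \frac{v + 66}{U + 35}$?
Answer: $\frac{455695}{12} \approx 37975.0$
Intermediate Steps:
$K{\left(v,U \right)} = \frac{66 + v}{35 + U}$
$C{\left(o \right)} = 2 o \left(-108 + o\right)$ ($C{\left(o \right)} = \left(-108 + o\right) 2 o = 2 o \left(-108 + o\right)$)
$C{\left(z \right)} + K{\left(-185,49 \right)} = 2 \left(-94\right) \left(-108 - 94\right) + \frac{66 - 185}{35 + 49} = 2 \left(-94\right) \left(-202\right) + \frac{1}{84} \left(-119\right) = 37976 + \frac{1}{84} \left(-119\right) = 37976 - \frac{17}{12} = \frac{455695}{12}$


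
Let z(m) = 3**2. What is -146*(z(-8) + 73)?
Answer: -11972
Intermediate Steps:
z(m) = 9
-146*(z(-8) + 73) = -146*(9 + 73) = -146*82 = -11972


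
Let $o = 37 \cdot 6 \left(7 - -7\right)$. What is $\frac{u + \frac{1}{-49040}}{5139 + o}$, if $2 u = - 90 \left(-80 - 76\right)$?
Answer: $\frac{344260799}{404432880} \approx 0.85122$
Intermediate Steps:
$u = 7020$ ($u = \frac{\left(-90\right) \left(-80 - 76\right)}{2} = \frac{\left(-90\right) \left(-156\right)}{2} = \frac{1}{2} \cdot 14040 = 7020$)
$o = 3108$ ($o = 222 \left(7 + 7\right) = 222 \cdot 14 = 3108$)
$\frac{u + \frac{1}{-49040}}{5139 + o} = \frac{7020 + \frac{1}{-49040}}{5139 + 3108} = \frac{7020 - \frac{1}{49040}}{8247} = \frac{344260799}{49040} \cdot \frac{1}{8247} = \frac{344260799}{404432880}$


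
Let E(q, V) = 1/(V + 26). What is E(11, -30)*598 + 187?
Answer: 75/2 ≈ 37.500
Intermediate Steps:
E(q, V) = 1/(26 + V)
E(11, -30)*598 + 187 = 598/(26 - 30) + 187 = 598/(-4) + 187 = -¼*598 + 187 = -299/2 + 187 = 75/2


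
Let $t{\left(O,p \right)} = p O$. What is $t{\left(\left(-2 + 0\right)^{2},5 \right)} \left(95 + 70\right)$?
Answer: $3300$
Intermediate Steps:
$t{\left(O,p \right)} = O p$
$t{\left(\left(-2 + 0\right)^{2},5 \right)} \left(95 + 70\right) = \left(-2 + 0\right)^{2} \cdot 5 \left(95 + 70\right) = \left(-2\right)^{2} \cdot 5 \cdot 165 = 4 \cdot 5 \cdot 165 = 20 \cdot 165 = 3300$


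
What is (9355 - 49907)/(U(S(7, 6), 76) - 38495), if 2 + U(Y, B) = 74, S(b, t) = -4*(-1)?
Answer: 40552/38423 ≈ 1.0554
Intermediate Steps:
S(b, t) = 4
U(Y, B) = 72 (U(Y, B) = -2 + 74 = 72)
(9355 - 49907)/(U(S(7, 6), 76) - 38495) = (9355 - 49907)/(72 - 38495) = -40552/(-38423) = -40552*(-1/38423) = 40552/38423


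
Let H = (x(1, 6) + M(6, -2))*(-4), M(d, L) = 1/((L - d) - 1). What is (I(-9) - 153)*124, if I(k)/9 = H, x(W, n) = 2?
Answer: -27404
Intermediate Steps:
M(d, L) = 1/(-1 + L - d)
H = -68/9 (H = (2 - 1/(1 + 6 - 1*(-2)))*(-4) = (2 - 1/(1 + 6 + 2))*(-4) = (2 - 1/9)*(-4) = (2 - 1*⅑)*(-4) = (2 - ⅑)*(-4) = (17/9)*(-4) = -68/9 ≈ -7.5556)
I(k) = -68 (I(k) = 9*(-68/9) = -68)
(I(-9) - 153)*124 = (-68 - 153)*124 = -221*124 = -27404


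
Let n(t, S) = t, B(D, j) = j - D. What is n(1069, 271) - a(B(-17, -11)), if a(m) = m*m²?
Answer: 853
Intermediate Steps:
a(m) = m³
n(1069, 271) - a(B(-17, -11)) = 1069 - (-11 - 1*(-17))³ = 1069 - (-11 + 17)³ = 1069 - 1*6³ = 1069 - 1*216 = 1069 - 216 = 853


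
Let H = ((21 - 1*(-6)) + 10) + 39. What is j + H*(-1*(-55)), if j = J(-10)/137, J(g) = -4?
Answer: 572656/137 ≈ 4180.0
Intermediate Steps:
H = 76 (H = ((21 + 6) + 10) + 39 = (27 + 10) + 39 = 37 + 39 = 76)
j = -4/137 ≈ -0.029197
j + H*(-1*(-55)) = -4/137 + 76*(-1*(-55)) = -4/137 + 76*55 = -4/137 + 4180 = 572656/137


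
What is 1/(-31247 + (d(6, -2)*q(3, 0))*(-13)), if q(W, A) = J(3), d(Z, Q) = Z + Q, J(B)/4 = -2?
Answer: -1/30831 ≈ -3.2435e-5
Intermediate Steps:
J(B) = -8 (J(B) = 4*(-2) = -8)
d(Z, Q) = Q + Z
q(W, A) = -8
1/(-31247 + (d(6, -2)*q(3, 0))*(-13)) = 1/(-31247 + ((-2 + 6)*(-8))*(-13)) = 1/(-31247 + (4*(-8))*(-13)) = 1/(-31247 - 32*(-13)) = 1/(-31247 + 416) = 1/(-30831) = -1/30831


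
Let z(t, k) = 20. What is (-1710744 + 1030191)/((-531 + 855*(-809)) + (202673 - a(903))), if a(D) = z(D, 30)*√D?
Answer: 333166762809/239661778609 - 13611060*√903/239661778609 ≈ 1.3884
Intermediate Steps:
a(D) = 20*√D
(-1710744 + 1030191)/((-531 + 855*(-809)) + (202673 - a(903))) = (-1710744 + 1030191)/((-531 + 855*(-809)) + (202673 - 20*√903)) = -680553/((-531 - 691695) + (202673 - 20*√903)) = -680553/(-692226 + (202673 - 20*√903)) = -680553/(-489553 - 20*√903)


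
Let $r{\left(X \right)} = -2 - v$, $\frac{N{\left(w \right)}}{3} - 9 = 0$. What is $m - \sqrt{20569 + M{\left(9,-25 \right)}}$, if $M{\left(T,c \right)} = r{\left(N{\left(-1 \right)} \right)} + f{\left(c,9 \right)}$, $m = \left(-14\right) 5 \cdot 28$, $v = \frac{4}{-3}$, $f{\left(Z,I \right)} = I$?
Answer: $-1960 - \frac{2 \sqrt{46299}}{3} \approx -2103.4$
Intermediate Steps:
$v = - \frac{4}{3}$ ($v = 4 \left(- \frac{1}{3}\right) = - \frac{4}{3} \approx -1.3333$)
$N{\left(w \right)} = 27$ ($N{\left(w \right)} = 27 + 3 \cdot 0 = 27 + 0 = 27$)
$r{\left(X \right)} = - \frac{2}{3}$ ($r{\left(X \right)} = -2 - - \frac{4}{3} = -2 + \frac{4}{3} = - \frac{2}{3}$)
$m = -1960$ ($m = \left(-70\right) 28 = -1960$)
$M{\left(T,c \right)} = \frac{25}{3}$ ($M{\left(T,c \right)} = - \frac{2}{3} + 9 = \frac{25}{3}$)
$m - \sqrt{20569 + M{\left(9,-25 \right)}} = -1960 - \sqrt{20569 + \frac{25}{3}} = -1960 - \sqrt{\frac{61732}{3}} = -1960 - \frac{2 \sqrt{46299}}{3}$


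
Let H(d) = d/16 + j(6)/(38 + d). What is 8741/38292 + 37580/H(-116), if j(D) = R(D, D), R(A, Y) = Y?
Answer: -24941788133/4863084 ≈ -5128.8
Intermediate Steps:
j(D) = D
H(d) = 6/(38 + d) + d/16 (H(d) = d/16 + 6/(38 + d) = 6/(38 + d) + d/16)
8741/38292 + 37580/H(-116) = 8741/38292 + 37580/(((96 + (-116)² + 38*(-116))/(16*(38 - 116)))) = 8741*(1/38292) + 37580/(((1/16)*(96 + 13456 - 4408)/(-78))) = 8741/38292 + 37580/(((1/16)*(-1/78)*9144)) = 8741/38292 + 37580/(-381/52) = 8741/38292 + 37580*(-52/381) = 8741/38292 - 1954160/381 = -24941788133/4863084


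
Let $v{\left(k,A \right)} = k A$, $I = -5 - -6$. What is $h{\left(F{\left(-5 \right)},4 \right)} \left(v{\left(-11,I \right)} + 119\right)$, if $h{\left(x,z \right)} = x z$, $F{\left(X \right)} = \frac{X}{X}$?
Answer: $432$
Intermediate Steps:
$F{\left(X \right)} = 1$
$I = 1$ ($I = -5 + 6 = 1$)
$v{\left(k,A \right)} = A k$
$h{\left(F{\left(-5 \right)},4 \right)} \left(v{\left(-11,I \right)} + 119\right) = 1 \cdot 4 \left(1 \left(-11\right) + 119\right) = 4 \left(-11 + 119\right) = 4 \cdot 108 = 432$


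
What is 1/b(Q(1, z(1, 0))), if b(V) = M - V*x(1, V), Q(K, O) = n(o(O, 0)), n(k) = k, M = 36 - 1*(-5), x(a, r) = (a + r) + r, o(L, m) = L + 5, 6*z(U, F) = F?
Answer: -1/14 ≈ -0.071429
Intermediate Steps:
z(U, F) = F/6
o(L, m) = 5 + L
x(a, r) = a + 2*r
M = 41 (M = 36 + 5 = 41)
Q(K, O) = 5 + O
b(V) = 41 - V*(1 + 2*V)
1/b(Q(1, z(1, 0))) = 1/(41 - (5 + (⅙)*0)*(1 + 2*(5 + (⅙)*0))) = 1/(41 - (5 + 0)*(1 + 2*(5 + 0))) = 1/(41 - 1*5*(1 + 2*5)) = 1/(41 - 1*5*(1 + 10)) = 1/(41 - 1*5*11) = 1/(41 - 55) = 1/(-14) = -1/14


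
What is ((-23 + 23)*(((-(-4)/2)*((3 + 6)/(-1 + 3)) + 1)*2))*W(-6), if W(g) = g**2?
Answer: 0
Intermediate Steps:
((-23 + 23)*(((-(-4)/2)*((3 + 6)/(-1 + 3)) + 1)*2))*W(-6) = ((-23 + 23)*(((-(-4)/2)*((3 + 6)/(-1 + 3)) + 1)*2))*(-6)**2 = (0*(((-(-4)/2)*(9/2) + 1)*2))*36 = (0*(((-2*(-1))*(9*(1/2)) + 1)*2))*36 = (0*((2*(9/2) + 1)*2))*36 = (0*((9 + 1)*2))*36 = (0*(10*2))*36 = (0*20)*36 = 0*36 = 0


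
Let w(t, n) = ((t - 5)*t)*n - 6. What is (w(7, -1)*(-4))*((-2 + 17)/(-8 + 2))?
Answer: -200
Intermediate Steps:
w(t, n) = -6 + n*t*(-5 + t) (w(t, n) = ((-5 + t)*t)*n - 6 = (t*(-5 + t))*n - 6 = n*t*(-5 + t) - 6 = -6 + n*t*(-5 + t))
(w(7, -1)*(-4))*((-2 + 17)/(-8 + 2)) = ((-6 - 1*7**2 - 5*(-1)*7)*(-4))*((-2 + 17)/(-8 + 2)) = ((-6 - 1*49 + 35)*(-4))*(15/(-6)) = ((-6 - 49 + 35)*(-4))*(15*(-1/6)) = -20*(-4)*(-5/2) = 80*(-5/2) = -200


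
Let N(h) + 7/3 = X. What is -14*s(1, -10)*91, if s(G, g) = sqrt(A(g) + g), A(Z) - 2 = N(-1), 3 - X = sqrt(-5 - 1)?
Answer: -1274*sqrt(-66 - 9*I*sqrt(6))/3 ≈ -568.52 + 3496.5*I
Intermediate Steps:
X = 3 - I*sqrt(6) (X = 3 - sqrt(-5 - 1) = 3 - sqrt(-6) = 3 - I*sqrt(6) ≈ 3.0 - 2.4495*I)
N(h) = 2/3 - I*sqrt(6) (N(h) = -7/3 + (3 - I*sqrt(6)) = 2/3 - I*sqrt(6))
A(Z) = 8/3 - I*sqrt(6) (A(Z) = 2 + (2/3 - I*sqrt(6)) = 8/3 - I*sqrt(6))
s(G, g) = sqrt(8/3 + g - I*sqrt(6)) (s(G, g) = sqrt((8/3 - I*sqrt(6)) + g) = sqrt(8/3 + g - I*sqrt(6)))
-14*s(1, -10)*91 = -14*sqrt(24 + 9*(-10) - 9*I*sqrt(6))/3*91 = -14*sqrt(24 - 90 - 9*I*sqrt(6))/3*91 = -14*sqrt(-66 - 9*I*sqrt(6))/3*91 = -1274*sqrt(-66 - 9*I*sqrt(6))/3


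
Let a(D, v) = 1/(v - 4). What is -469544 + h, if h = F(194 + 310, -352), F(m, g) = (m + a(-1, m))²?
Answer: -53881495999/250000 ≈ -2.1553e+5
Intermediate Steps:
a(D, v) = 1/(-4 + v)
F(m, g) = (m + 1/(-4 + m))²
h = 63504504001/250000 (h = ((194 + 310) + 1/(-4 + (194 + 310)))² = (504 + 1/(-4 + 504))² = (504 + 1/500)² = (252001/500)² = 63504504001/250000 ≈ 2.5402e+5)
-469544 + h = -469544 + 63504504001/250000 = -53881495999/250000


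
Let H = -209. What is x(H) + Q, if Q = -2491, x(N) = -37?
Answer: -2528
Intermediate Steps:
x(H) + Q = -37 - 2491 = -2528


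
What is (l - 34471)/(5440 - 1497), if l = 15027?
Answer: -19444/3943 ≈ -4.9313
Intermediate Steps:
(l - 34471)/(5440 - 1497) = (15027 - 34471)/(5440 - 1497) = -19444/3943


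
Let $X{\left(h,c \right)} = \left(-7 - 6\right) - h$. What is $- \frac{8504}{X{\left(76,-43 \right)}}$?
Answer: $\frac{8504}{89} \approx 95.551$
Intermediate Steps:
$X{\left(h,c \right)} = -13 - h$
$- \frac{8504}{X{\left(76,-43 \right)}} = - \frac{8504}{-13 - 76} = - \frac{8504}{-89} = \left(-8504\right) \left(- \frac{1}{89}\right) = \frac{8504}{89}$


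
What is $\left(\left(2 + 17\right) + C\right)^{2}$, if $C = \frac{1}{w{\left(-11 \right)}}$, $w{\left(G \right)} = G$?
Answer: $\frac{43264}{121} \approx 357.55$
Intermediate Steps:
$C = - \frac{1}{11}$ ($C = \frac{1}{-11} = - \frac{1}{11} \approx -0.090909$)
$\left(\left(2 + 17\right) + C\right)^{2} = \left(\left(2 + 17\right) - \frac{1}{11}\right)^{2} = \left(19 - \frac{1}{11}\right)^{2} = \left(\frac{208}{11}\right)^{2} = \frac{43264}{121}$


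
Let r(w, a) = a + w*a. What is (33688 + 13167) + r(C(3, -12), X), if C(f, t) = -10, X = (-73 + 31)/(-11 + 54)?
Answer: 2015143/43 ≈ 46864.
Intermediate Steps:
X = -42/43 ≈ -0.97674
r(w, a) = a + a*w
(33688 + 13167) + r(C(3, -12), X) = (33688 + 13167) - 42*(1 - 10)/43 = 46855 - 42/43*(-9) = 46855 + 378/43 = 2015143/43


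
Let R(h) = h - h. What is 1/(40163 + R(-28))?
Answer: 1/40163 ≈ 2.4899e-5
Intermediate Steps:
R(h) = 0
1/(40163 + R(-28)) = 1/(40163 + 0) = 1/40163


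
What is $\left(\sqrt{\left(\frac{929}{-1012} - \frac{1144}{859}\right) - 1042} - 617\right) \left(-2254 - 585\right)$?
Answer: $1751663 - \frac{14195 i \sqrt{7891357871749}}{434654} \approx 1.7517 \cdot 10^{6} - 91742.0 i$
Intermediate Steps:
$\left(\sqrt{\left(\frac{929}{-1012} - \frac{1144}{859}\right) - 1042} - 617\right) \left(-2254 - 585\right) = \left(\sqrt{\left(929 \left(- \frac{1}{1012}\right) - \frac{1144}{859}\right) - 1042} + \left(-1469 + 852\right)\right) \left(-2839\right) = \left(\sqrt{\left(- \frac{929}{1012} - \frac{1144}{859}\right) - 1042} - 617\right) \left(-2839\right) = \left(\sqrt{- \frac{1955739}{869308} - 1042} - 617\right) \left(-2839\right) = \left(\sqrt{- \frac{907774675}{869308}} - 617\right) \left(-2839\right) = \left(\frac{5 i \sqrt{7891357871749}}{434654} - 617\right) \left(-2839\right) = \left(-617 + \frac{5 i \sqrt{7891357871749}}{434654}\right) \left(-2839\right) = 1751663 - \frac{14195 i \sqrt{7891357871749}}{434654}$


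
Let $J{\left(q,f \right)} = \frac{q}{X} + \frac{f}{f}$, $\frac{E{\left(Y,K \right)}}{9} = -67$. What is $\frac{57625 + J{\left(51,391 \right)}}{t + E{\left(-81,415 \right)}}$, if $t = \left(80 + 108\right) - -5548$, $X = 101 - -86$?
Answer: $\frac{633889}{56463} \approx 11.227$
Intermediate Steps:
$E{\left(Y,K \right)} = -603$ ($E{\left(Y,K \right)} = 9 \left(-67\right) = -603$)
$X = 187$ ($X = 101 + 86 = 187$)
$J{\left(q,f \right)} = 1 + \frac{q}{187}$ ($J{\left(q,f \right)} = \frac{q}{187} + \frac{f}{f} = q \frac{1}{187} + 1 = \frac{q}{187} + 1 = 1 + \frac{q}{187}$)
$t = 5736$ ($t = 188 + 5548 = 5736$)
$\frac{57625 + J{\left(51,391 \right)}}{t + E{\left(-81,415 \right)}} = \frac{57625 + \left(1 + \frac{1}{187} \cdot 51\right)}{5736 - 603} = \frac{57625 + \left(1 + \frac{3}{11}\right)}{5133} = \left(57625 + \frac{14}{11}\right) \frac{1}{5133} = \frac{633889}{11} \cdot \frac{1}{5133} = \frac{633889}{56463}$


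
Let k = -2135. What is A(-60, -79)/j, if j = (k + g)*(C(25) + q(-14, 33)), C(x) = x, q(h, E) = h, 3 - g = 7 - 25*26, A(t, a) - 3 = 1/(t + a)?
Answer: -416/2276681 ≈ -0.00018272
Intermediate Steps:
A(t, a) = 3 + 1/(a + t) (A(t, a) = 3 + 1/(t + a) = 3 + 1/(a + t))
g = 646 (g = 3 - (7 - 25*26) = 3 - (7 - 650) = 3 - 1*(-643) = 3 + 643 = 646)
j = -16379 (j = (-2135 + 646)*(25 - 14) = -1489*11 = -16379)
A(-60, -79)/j = ((1 + 3*(-79) + 3*(-60))/(-79 - 60))/(-16379) = ((1 - 237 - 180)/(-139))*(-1/16379) = -1/139*(-416)*(-1/16379) = (416/139)*(-1/16379) = -416/2276681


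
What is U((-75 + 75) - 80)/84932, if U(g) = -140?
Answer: -35/21233 ≈ -0.0016484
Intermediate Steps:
U((-75 + 75) - 80)/84932 = -140/84932 = -140*1/84932 = -35/21233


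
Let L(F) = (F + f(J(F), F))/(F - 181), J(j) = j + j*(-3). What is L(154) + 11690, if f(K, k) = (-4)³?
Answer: 35060/3 ≈ 11687.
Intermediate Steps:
J(j) = -2*j (J(j) = j - 3*j = -2*j)
f(K, k) = -64
L(F) = (-64 + F)/(-181 + F) (L(F) = (F - 64)/(F - 181) = (-64 + F)/(-181 + F))
L(154) + 11690 = (-64 + 154)/(-181 + 154) + 11690 = 90/(-27) + 11690 = -1/27*90 + 11690 = -10/3 + 11690 = 35060/3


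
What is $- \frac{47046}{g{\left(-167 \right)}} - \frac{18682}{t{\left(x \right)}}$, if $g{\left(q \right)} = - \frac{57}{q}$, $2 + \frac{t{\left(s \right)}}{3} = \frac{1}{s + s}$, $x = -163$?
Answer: $- \frac{5014697038}{37221} \approx -1.3473 \cdot 10^{5}$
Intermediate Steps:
$t{\left(s \right)} = -6 + \frac{3}{2 s}$ ($t{\left(s \right)} = -6 + \frac{3}{s + s} = -6 + \frac{3}{2 s}$)
$- \frac{47046}{g{\left(-167 \right)}} - \frac{18682}{t{\left(x \right)}} = - \frac{47046}{\left(-57\right) \frac{1}{-167}} - \frac{18682}{-6 + \frac{3}{2 \left(-163\right)}} = - \frac{47046}{\left(-57\right) \left(- \frac{1}{167}\right)} - \frac{18682}{-6 + \frac{3}{2} \left(- \frac{1}{163}\right)} = - \frac{47046}{\frac{57}{167}} - \frac{18682}{-6 - \frac{3}{326}} = \left(-47046\right) \frac{167}{57} - \frac{18682}{- \frac{1959}{326}} = - \frac{2618894}{19} - - \frac{6090332}{1959} = - \frac{2618894}{19} + \frac{6090332}{1959} = - \frac{5014697038}{37221}$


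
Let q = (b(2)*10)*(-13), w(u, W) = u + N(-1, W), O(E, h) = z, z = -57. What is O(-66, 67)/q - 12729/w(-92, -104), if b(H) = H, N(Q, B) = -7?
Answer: 1105061/8580 ≈ 128.79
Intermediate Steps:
O(E, h) = -57
w(u, W) = -7 + u (w(u, W) = u - 7 = -7 + u)
q = -260 (q = (2*10)*(-13) = 20*(-13) = -260)
O(-66, 67)/q - 12729/w(-92, -104) = -57/(-260) - 12729/(-7 - 92) = -57*(-1/260) - 12729/(-99) = 57/260 - 12729*(-1/99) = 57/260 + 4243/33 = 1105061/8580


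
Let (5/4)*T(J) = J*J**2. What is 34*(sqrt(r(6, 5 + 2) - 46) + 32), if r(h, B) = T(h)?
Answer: 1088 + 34*sqrt(3170)/5 ≈ 1470.9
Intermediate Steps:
T(J) = 4*J**3/5 (T(J) = 4*(J*J**2)/5 = 4*J**3/5)
r(h, B) = 4*h**3/5
34*(sqrt(r(6, 5 + 2) - 46) + 32) = 34*(sqrt((4/5)*6**3 - 46) + 32) = 34*(sqrt((4/5)*216 - 46) + 32) = 34*(sqrt(864/5 - 46) + 32) = 34*(sqrt(634/5) + 32) = 34*(sqrt(3170)/5 + 32) = 34*(32 + sqrt(3170)/5) = 1088 + 34*sqrt(3170)/5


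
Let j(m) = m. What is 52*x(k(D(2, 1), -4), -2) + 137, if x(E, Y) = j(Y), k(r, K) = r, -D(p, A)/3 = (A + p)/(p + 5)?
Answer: 33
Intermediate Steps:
D(p, A) = -3*(A + p)/(5 + p) (D(p, A) = -3*(A + p)/(p + 5) = -3*(A + p)/(5 + p))
x(E, Y) = Y
52*x(k(D(2, 1), -4), -2) + 137 = 52*(-2) + 137 = -104 + 137 = 33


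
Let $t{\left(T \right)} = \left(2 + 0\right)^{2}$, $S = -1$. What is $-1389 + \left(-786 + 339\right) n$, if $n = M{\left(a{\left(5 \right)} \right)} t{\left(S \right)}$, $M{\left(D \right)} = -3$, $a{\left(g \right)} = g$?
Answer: $3975$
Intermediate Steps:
$t{\left(T \right)} = 4$ ($t{\left(T \right)} = 2^{2} = 4$)
$n = -12$ ($n = \left(-3\right) 4 = -12$)
$-1389 + \left(-786 + 339\right) n = -1389 + \left(-786 + 339\right) \left(-12\right) = -1389 - -5364 = -1389 + 5364 = 3975$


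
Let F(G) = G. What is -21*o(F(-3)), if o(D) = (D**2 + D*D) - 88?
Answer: 1470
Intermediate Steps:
o(D) = -88 + 2*D**2 (o(D) = (D**2 + D**2) - 88 = 2*D**2 - 88 = -88 + 2*D**2)
-21*o(F(-3)) = -21*(-88 + 2*(-3)**2) = -21*(-88 + 2*9) = -21*(-88 + 18) = -21*(-70) = 1470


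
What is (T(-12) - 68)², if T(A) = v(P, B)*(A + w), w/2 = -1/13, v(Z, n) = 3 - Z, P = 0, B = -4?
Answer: 1844164/169 ≈ 10912.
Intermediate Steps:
w = -2/13 (w = 2*(-1/13) = -2/13 ≈ -0.15385)
T(A) = -6/13 + 3*A (T(A) = (3 - 1*0)*(A - 2/13) = (3 + 0)*(-2/13 + A) = 3*(-2/13 + A) = -6/13 + 3*A)
(T(-12) - 68)² = ((-6/13 + 3*(-12)) - 68)² = ((-6/13 - 36) - 68)² = (-474/13 - 68)² = (-1358/13)² = 1844164/169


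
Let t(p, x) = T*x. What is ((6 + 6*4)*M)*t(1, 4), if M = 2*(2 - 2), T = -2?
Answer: 0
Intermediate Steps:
t(p, x) = -2*x
M = 0 (M = 2*0 = 0)
((6 + 6*4)*M)*t(1, 4) = ((6 + 6*4)*0)*(-2*4) = ((6 + 24)*0)*(-8) = (30*0)*(-8) = 0*(-8) = 0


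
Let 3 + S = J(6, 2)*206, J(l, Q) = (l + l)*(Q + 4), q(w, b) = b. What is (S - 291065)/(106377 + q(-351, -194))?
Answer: -276236/106183 ≈ -2.6015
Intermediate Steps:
J(l, Q) = 2*l*(4 + Q) (J(l, Q) = (2*l)*(4 + Q) = 2*l*(4 + Q))
S = 14829 (S = -3 + (2*6*(4 + 2))*206 = -3 + (2*6*6)*206 = -3 + 72*206 = -3 + 14832 = 14829)
(S - 291065)/(106377 + q(-351, -194)) = (14829 - 291065)/(106377 - 194) = -276236/106183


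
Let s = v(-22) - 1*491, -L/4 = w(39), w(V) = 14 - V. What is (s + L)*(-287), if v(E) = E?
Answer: 118531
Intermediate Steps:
L = 100 (L = -4*(14 - 1*39) = -4*(14 - 39) = -4*(-25) = 100)
s = -513 (s = -22 - 1*491 = -22 - 491 = -513)
(s + L)*(-287) = (-513 + 100)*(-287) = -413*(-287) = 118531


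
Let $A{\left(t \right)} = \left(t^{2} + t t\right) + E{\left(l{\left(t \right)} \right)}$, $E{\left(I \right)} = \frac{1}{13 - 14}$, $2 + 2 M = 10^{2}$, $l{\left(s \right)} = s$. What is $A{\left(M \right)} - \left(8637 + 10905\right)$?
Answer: $-14741$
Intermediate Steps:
$M = 49$ ($M = -1 + \frac{10^{2}}{2} = -1 + \frac{1}{2} \cdot 100 = -1 + 50 = 49$)
$E{\left(I \right)} = -1$ ($E{\left(I \right)} = \frac{1}{-1} = -1$)
$A{\left(t \right)} = -1 + 2 t^{2}$ ($A{\left(t \right)} = \left(t^{2} + t t\right) - 1 = \left(t^{2} + t^{2}\right) - 1 = 2 t^{2} - 1 = -1 + 2 t^{2}$)
$A{\left(M \right)} - \left(8637 + 10905\right) = \left(-1 + 2 \cdot 49^{2}\right) - \left(8637 + 10905\right) = \left(-1 + 2 \cdot 2401\right) - 19542 = \left(-1 + 4802\right) - 19542 = 4801 - 19542 = -14741$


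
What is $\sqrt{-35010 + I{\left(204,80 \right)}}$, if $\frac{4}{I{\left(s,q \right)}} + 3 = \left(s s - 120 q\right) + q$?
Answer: $\frac{i \sqrt{36058922193118}}{32093} \approx 187.11 i$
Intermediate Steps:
$I{\left(s,q \right)} = \frac{4}{-3 + s^{2} - 119 q}$ ($I{\left(s,q \right)} = \frac{4}{-3 - \left(119 q - s s\right)} = \frac{4}{-3 - \left(- s^{2} + 119 q\right)} = \frac{4}{-3 + s^{2} - 119 q}$)
$\sqrt{-35010 + I{\left(204,80 \right)}} = \sqrt{-35010 - \frac{4}{3 - 204^{2} + 119 \cdot 80}} = \sqrt{-35010 - \frac{4}{3 - 41616 + 9520}} = \sqrt{-35010 - \frac{4}{-32093}} = \sqrt{-35010 - - \frac{4}{32093}} = \sqrt{-35010 + \frac{4}{32093}} = \sqrt{- \frac{1123575926}{32093}} = \frac{i \sqrt{36058922193118}}{32093}$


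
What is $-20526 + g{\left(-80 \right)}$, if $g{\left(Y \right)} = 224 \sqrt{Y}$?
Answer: $-20526 + 896 i \sqrt{5} \approx -20526.0 + 2003.5 i$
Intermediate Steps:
$-20526 + g{\left(-80 \right)} = -20526 + 224 \sqrt{-80} = -20526 + 224 \cdot 4 i \sqrt{5} = -20526 + 896 i \sqrt{5}$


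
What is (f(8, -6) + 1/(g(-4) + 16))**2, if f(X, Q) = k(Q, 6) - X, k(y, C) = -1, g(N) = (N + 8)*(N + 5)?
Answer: 32041/400 ≈ 80.103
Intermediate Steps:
g(N) = (5 + N)*(8 + N) (g(N) = (8 + N)*(5 + N) = (5 + N)*(8 + N))
f(X, Q) = -1 - X
(f(8, -6) + 1/(g(-4) + 16))**2 = ((-1 - 1*8) + 1/((40 + (-4)**2 + 13*(-4)) + 16))**2 = ((-1 - 8) + 1/((40 + 16 - 52) + 16))**2 = (-9 + 1/(4 + 16))**2 = (-9 + 1/20)**2 = (-179/20)**2 = 32041/400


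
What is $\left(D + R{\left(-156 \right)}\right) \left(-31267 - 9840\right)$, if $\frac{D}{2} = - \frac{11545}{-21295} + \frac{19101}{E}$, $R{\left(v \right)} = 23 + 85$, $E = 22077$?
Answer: $- \frac{12979168710092}{2849271} \approx -4.5553 \cdot 10^{6}$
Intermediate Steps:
$R{\left(v \right)} = 108$
$D = \frac{88217968}{31341981}$ ($D = 2 \left(- \frac{11545}{-21295} + \frac{19101}{22077}\right) = 2 \left(\left(-11545\right) \left(- \frac{1}{21295}\right) + 19101 \cdot \frac{1}{22077}\right) = 2 \left(\frac{2309}{4259} + \frac{6367}{7359}\right) = 2 \cdot \frac{44108984}{31341981} = \frac{88217968}{31341981} \approx 2.8147$)
$\left(D + R{\left(-156 \right)}\right) \left(-31267 - 9840\right) = \left(\frac{88217968}{31341981} + 108\right) \left(-31267 - 9840\right) = \frac{3473151916}{31341981} \left(-41107\right) = - \frac{12979168710092}{2849271}$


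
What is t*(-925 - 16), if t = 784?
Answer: -737744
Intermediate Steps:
t*(-925 - 16) = 784*(-925 - 16) = 784*(-941) = -737744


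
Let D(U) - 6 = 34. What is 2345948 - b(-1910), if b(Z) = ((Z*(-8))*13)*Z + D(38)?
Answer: 381748308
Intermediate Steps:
D(U) = 40 (D(U) = 6 + 34 = 40)
b(Z) = 40 - 104*Z² (b(Z) = ((Z*(-8))*13)*Z + 40 = (-8*Z*13)*Z + 40 = (-104*Z)*Z + 40 = -104*Z² + 40 = 40 - 104*Z²)
2345948 - b(-1910) = 2345948 - (40 - 104*(-1910)²) = 2345948 - (40 - 104*3648100) = 2345948 - (40 - 379402400) = 2345948 - 1*(-379402360) = 2345948 + 379402360 = 381748308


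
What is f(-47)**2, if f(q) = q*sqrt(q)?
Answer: -103823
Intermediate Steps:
f(q) = q**(3/2)
f(-47)**2 = ((-47)**(3/2))**2 = (-47*I*sqrt(47))**2 = -103823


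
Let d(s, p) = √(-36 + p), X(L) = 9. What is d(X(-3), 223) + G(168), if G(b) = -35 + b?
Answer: 133 + √187 ≈ 146.67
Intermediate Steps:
d(X(-3), 223) + G(168) = √(-36 + 223) + (-35 + 168) = √187 + 133 = 133 + √187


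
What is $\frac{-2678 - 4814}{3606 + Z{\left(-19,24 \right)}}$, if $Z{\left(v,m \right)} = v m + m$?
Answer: $- \frac{3746}{1587} \approx -2.3604$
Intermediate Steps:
$Z{\left(v,m \right)} = m + m v$ ($Z{\left(v,m \right)} = m v + m = m + m v$)
$\frac{-2678 - 4814}{3606 + Z{\left(-19,24 \right)}} = \frac{-2678 - 4814}{3606 + 24 \left(1 - 19\right)} = - \frac{7492}{3606 + 24 \left(-18\right)} = - \frac{7492}{3606 - 432} = - \frac{7492}{3174} = \left(-7492\right) \frac{1}{3174} = - \frac{3746}{1587}$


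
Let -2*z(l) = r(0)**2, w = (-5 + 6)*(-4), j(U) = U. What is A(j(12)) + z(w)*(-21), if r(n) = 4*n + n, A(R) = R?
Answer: 12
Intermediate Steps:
r(n) = 5*n
w = -4 (w = 1*(-4) = -4)
z(l) = 0 (z(l) = -(5*0)**2/2 = -1/2*0**2 = -1/2*0 = 0)
A(j(12)) + z(w)*(-21) = 12 + 0*(-21) = 12 + 0 = 12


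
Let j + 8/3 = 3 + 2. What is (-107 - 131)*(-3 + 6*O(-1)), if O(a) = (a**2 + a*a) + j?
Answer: -5474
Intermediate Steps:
j = 7/3 (j = -8/3 + (3 + 2) = -8/3 + 5 = 7/3 ≈ 2.3333)
O(a) = 7/3 + 2*a**2 (O(a) = (a**2 + a*a) + 7/3 = (a**2 + a**2) + 7/3 = 2*a**2 + 7/3 = 7/3 + 2*a**2)
(-107 - 131)*(-3 + 6*O(-1)) = (-107 - 131)*(-3 + 6*(7/3 + 2*(-1)**2)) = -238*(-3 + 6*(7/3 + 2*1)) = -238*(-3 + 6*(7/3 + 2)) = -238*(-3 + 6*(13/3)) = -238*(-3 + 26) = -238*23 = -5474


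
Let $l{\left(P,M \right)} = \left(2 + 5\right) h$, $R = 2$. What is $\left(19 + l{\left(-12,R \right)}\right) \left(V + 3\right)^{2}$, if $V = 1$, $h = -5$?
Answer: $-256$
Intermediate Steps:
$l{\left(P,M \right)} = -35$ ($l{\left(P,M \right)} = \left(2 + 5\right) \left(-5\right) = 7 \left(-5\right) = -35$)
$\left(19 + l{\left(-12,R \right)}\right) \left(V + 3\right)^{2} = \left(19 - 35\right) \left(1 + 3\right)^{2} = - 16 \cdot 4^{2} = \left(-16\right) 16 = -256$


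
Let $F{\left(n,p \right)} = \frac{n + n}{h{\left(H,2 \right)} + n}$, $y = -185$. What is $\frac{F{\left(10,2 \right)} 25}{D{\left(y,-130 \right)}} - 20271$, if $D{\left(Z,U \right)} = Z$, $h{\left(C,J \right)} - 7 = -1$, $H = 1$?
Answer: $- \frac{3000133}{148} \approx -20271.0$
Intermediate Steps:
$h{\left(C,J \right)} = 6$ ($h{\left(C,J \right)} = 7 - 1 = 6$)
$F{\left(n,p \right)} = \frac{2 n}{6 + n}$ ($F{\left(n,p \right)} = \frac{n + n}{6 + n} = \frac{2 n}{6 + n}$)
$\frac{F{\left(10,2 \right)} 25}{D{\left(y,-130 \right)}} - 20271 = \frac{2 \cdot 10 \frac{1}{6 + 10} \cdot 25}{-185} - 20271 = 2 \cdot 10 \cdot \frac{1}{16} \cdot 25 \left(- \frac{1}{185}\right) - 20271 = \frac{5}{4} \cdot 25 \left(- \frac{1}{185}\right) - 20271 = \frac{125}{4} \left(- \frac{1}{185}\right) - 20271 = - \frac{25}{148} - 20271 = - \frac{3000133}{148}$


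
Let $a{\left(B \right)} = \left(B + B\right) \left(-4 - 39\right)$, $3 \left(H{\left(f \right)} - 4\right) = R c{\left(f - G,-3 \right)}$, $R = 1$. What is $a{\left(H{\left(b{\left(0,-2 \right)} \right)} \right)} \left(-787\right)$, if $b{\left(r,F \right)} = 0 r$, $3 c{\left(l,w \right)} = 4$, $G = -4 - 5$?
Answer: $\frac{2707280}{9} \approx 3.0081 \cdot 10^{5}$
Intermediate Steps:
$G = -9$
$c{\left(l,w \right)} = \frac{4}{3}$ ($c{\left(l,w \right)} = \frac{1}{3} \cdot 4 = \frac{4}{3}$)
$b{\left(r,F \right)} = 0$
$H{\left(f \right)} = \frac{40}{9}$ ($H{\left(f \right)} = 4 + \frac{1 \cdot \frac{4}{3}}{3} = 4 + \frac{1}{3} \cdot \frac{4}{3} = 4 + \frac{4}{9} = \frac{40}{9}$)
$a{\left(B \right)} = - 86 B$ ($a{\left(B \right)} = 2 B \left(-43\right) = - 86 B$)
$a{\left(H{\left(b{\left(0,-2 \right)} \right)} \right)} \left(-787\right) = \left(-86\right) \frac{40}{9} \left(-787\right) = \left(- \frac{3440}{9}\right) \left(-787\right) = \frac{2707280}{9}$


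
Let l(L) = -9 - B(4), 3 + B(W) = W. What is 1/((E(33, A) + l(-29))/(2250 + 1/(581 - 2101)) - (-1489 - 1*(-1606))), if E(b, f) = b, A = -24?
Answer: -3419999/400104923 ≈ -0.0085478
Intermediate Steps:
B(W) = -3 + W
l(L) = -10 (l(L) = -9 - (-3 + 4) = -9 - 1*1 = -9 - 1 = -10)
1/((E(33, A) + l(-29))/(2250 + 1/(581 - 2101)) - (-1489 - 1*(-1606))) = 1/((33 - 10)/(2250 + 1/(581 - 2101)) - (-1489 - 1*(-1606))) = 1/(23/(2250 + 1/(-1520)) - (-1489 + 1606)) = 1/(23/(2250 - 1/1520) - 1*117) = 1/(23/(3419999/1520) - 117) = 1/(23*(1520/3419999) - 117) = 1/(34960/3419999 - 117) = 1/(-400104923/3419999) = -3419999/400104923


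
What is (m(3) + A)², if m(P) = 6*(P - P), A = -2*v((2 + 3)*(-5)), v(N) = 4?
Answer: 64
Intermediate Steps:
A = -8 (A = -2*4 = -8)
m(P) = 0 (m(P) = 6*0 = 0)
(m(3) + A)² = (0 - 8)² = (-8)² = 64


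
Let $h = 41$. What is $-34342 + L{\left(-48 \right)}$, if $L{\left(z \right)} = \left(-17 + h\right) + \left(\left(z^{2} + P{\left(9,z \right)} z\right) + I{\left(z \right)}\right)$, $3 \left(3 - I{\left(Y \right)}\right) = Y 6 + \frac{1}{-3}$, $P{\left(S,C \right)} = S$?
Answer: $- \frac{291122}{9} \approx -32347.0$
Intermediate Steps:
$I{\left(Y \right)} = \frac{28}{9} - 2 Y$ ($I{\left(Y \right)} = 3 - \frac{Y 6 + \frac{1}{-3}}{3} = 3 - \frac{6 Y - \frac{1}{3}}{3} = 3 - \frac{- \frac{1}{3} + 6 Y}{3} = 3 - \left(- \frac{1}{9} + 2 Y\right) = \frac{28}{9} - 2 Y$)
$L{\left(z \right)} = \frac{244}{9} + z^{2} + 7 z$ ($L{\left(z \right)} = \left(-17 + 41\right) - \left(- \frac{28}{9} - z^{2} - 7 z\right) = 24 + \left(\frac{28}{9} + z^{2} + 7 z\right) = \frac{244}{9} + z^{2} + 7 z$)
$-34342 + L{\left(-48 \right)} = -34342 + \left(\frac{244}{9} + \left(-48\right)^{2} + 7 \left(-48\right)\right) = -34342 + \left(\frac{244}{9} + 2304 - 336\right) = -34342 + \frac{17956}{9} = - \frac{291122}{9}$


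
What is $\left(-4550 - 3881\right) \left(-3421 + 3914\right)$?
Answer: $-4156483$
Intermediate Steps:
$\left(-4550 - 3881\right) \left(-3421 + 3914\right) = \left(-8431\right) 493 = -4156483$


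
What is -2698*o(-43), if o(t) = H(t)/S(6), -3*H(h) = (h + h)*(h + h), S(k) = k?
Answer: 9977204/9 ≈ 1.1086e+6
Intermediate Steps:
H(h) = -4*h²/3 (H(h) = -(h + h)*(h + h)/3 = -2*h*2*h/3 = -4*h²/3)
o(t) = -2*t²/9 (o(t) = -4*t²/3/6 = -4*t²/3*(⅙) = -2*t²/9)
-2698*o(-43) = -(-5396)*(-43)²/9 = -(-5396)*1849/9 = -2698*(-3698/9) = 9977204/9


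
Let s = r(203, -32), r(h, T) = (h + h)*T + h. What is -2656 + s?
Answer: -15445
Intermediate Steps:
r(h, T) = h + 2*T*h (r(h, T) = (2*h)*T + h = 2*T*h + h = h + 2*T*h)
s = -12789 (s = 203*(1 + 2*(-32)) = 203*(1 - 64) = 203*(-63) = -12789)
-2656 + s = -2656 - 12789 = -15445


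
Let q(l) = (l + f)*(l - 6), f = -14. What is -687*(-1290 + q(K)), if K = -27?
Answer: -43281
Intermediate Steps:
q(l) = (-14 + l)*(-6 + l) (q(l) = (l - 14)*(l - 6) = (-14 + l)*(-6 + l))
-687*(-1290 + q(K)) = -687*(-1290 + (84 + (-27)**2 - 20*(-27))) = -687*(-1290 + (84 + 729 + 540)) = -687*(-1290 + 1353) = -687*63 = -43281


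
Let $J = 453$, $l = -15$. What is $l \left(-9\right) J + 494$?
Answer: $61649$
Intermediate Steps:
$l \left(-9\right) J + 494 = \left(-15\right) \left(-9\right) 453 + 494 = 135 \cdot 453 + 494 = 61155 + 494 = 61649$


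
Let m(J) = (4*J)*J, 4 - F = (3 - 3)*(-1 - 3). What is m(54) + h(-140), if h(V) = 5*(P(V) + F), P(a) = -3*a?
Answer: 13784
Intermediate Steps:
F = 4 (F = 4 - (3 - 3)*(-1 - 3) = 4 - 0*(-4) = 4 - 1*0 = 4 + 0 = 4)
m(J) = 4*J²
h(V) = 20 - 15*V (h(V) = 5*(-3*V + 4) = 5*(4 - 3*V) = 20 - 15*V)
m(54) + h(-140) = 4*54² + (20 - 15*(-140)) = 4*2916 + (20 + 2100) = 11664 + 2120 = 13784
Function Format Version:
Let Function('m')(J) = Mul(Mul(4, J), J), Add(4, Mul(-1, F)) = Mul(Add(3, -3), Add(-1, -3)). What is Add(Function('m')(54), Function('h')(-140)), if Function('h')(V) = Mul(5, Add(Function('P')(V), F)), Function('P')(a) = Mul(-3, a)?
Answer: 13784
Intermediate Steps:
F = 4 (F = Add(4, Mul(-1, Mul(Add(3, -3), Add(-1, -3)))) = Add(4, Mul(-1, Mul(0, -4))) = Add(4, Mul(-1, 0)) = Add(4, 0) = 4)
Function('m')(J) = Mul(4, Pow(J, 2))
Function('h')(V) = Add(20, Mul(-15, V)) (Function('h')(V) = Mul(5, Add(Mul(-3, V), 4)) = Mul(5, Add(4, Mul(-3, V))) = Add(20, Mul(-15, V)))
Add(Function('m')(54), Function('h')(-140)) = Add(Mul(4, Pow(54, 2)), Add(20, Mul(-15, -140))) = Add(Mul(4, 2916), Add(20, 2100)) = Add(11664, 2120) = 13784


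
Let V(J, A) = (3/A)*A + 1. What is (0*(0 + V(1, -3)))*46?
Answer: 0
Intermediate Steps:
V(J, A) = 4 (V(J, A) = 3 + 1 = 4)
(0*(0 + V(1, -3)))*46 = (0*(0 + 4))*46 = (0*4)*46 = 0*46 = 0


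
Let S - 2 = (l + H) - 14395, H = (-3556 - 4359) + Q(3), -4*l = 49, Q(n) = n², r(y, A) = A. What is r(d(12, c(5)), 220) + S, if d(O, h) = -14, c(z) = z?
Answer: -88365/4 ≈ -22091.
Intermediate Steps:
l = -49/4 (l = -¼*49 = -49/4 ≈ -12.250)
H = -7906 (H = (-3556 - 4359) + 3² = -7915 + 9 = -7906)
S = -89245/4 (S = 2 + ((-49/4 - 7906) - 14395) = 2 + (-31673/4 - 14395) = 2 - 89253/4 = -89245/4 ≈ -22311.)
r(d(12, c(5)), 220) + S = 220 - 89245/4 = -88365/4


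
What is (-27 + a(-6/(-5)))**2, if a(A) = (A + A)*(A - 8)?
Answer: 1172889/625 ≈ 1876.6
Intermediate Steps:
a(A) = 2*A*(-8 + A) (a(A) = (2*A)*(-8 + A) = 2*A*(-8 + A))
(-27 + a(-6/(-5)))**2 = (-27 + 2*(-6/(-5))*(-8 - 6/(-5)))**2 = (-27 + 2*(-6*(-1/5))*(-8 - 6*(-1/5)))**2 = (-27 + 2*(6/5)*(-8 + 6/5))**2 = (-27 + 2*(6/5)*(-34/5))**2 = (-27 - 408/25)**2 = (-1083/25)**2 = 1172889/625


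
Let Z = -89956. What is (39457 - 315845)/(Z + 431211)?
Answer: -276388/341255 ≈ -0.80992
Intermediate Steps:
(39457 - 315845)/(Z + 431211) = (39457 - 315845)/(-89956 + 431211) = -276388/341255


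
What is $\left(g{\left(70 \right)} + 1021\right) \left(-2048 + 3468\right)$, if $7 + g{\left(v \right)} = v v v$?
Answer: $488499880$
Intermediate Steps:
$g{\left(v \right)} = -7 + v^{3}$ ($g{\left(v \right)} = -7 + v v v = -7 + v^{2} v = -7 + v^{3}$)
$\left(g{\left(70 \right)} + 1021\right) \left(-2048 + 3468\right) = \left(\left(-7 + 70^{3}\right) + 1021\right) \left(-2048 + 3468\right) = \left(\left(-7 + 343000\right) + 1021\right) 1420 = \left(342993 + 1021\right) 1420 = 344014 \cdot 1420 = 488499880$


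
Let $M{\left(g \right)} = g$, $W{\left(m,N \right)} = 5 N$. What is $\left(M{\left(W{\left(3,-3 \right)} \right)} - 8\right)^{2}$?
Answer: $529$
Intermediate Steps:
$\left(M{\left(W{\left(3,-3 \right)} \right)} - 8\right)^{2} = \left(5 \left(-3\right) - 8\right)^{2} = \left(-15 - 8\right)^{2} = \left(-23\right)^{2} = 529$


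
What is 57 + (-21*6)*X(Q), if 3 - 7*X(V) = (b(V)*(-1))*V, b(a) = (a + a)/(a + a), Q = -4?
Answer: 75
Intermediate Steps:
b(a) = 1 (b(a) = (2*a)/((2*a)) = (2*a)*(1/(2*a)) = 1)
X(V) = 3/7 + V/7 (X(V) = 3/7 - 1*(-1)*V/7 = 3/7 - (-1)*V/7 = 3/7 + V/7)
57 + (-21*6)*X(Q) = 57 + (-21*6)*(3/7 + (⅐)*(-4)) = 57 - 126*(3/7 - 4/7) = 57 - 126*(-⅐) = 57 + 18 = 75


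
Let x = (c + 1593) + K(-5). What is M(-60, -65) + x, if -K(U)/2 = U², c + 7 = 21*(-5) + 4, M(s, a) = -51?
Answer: 1384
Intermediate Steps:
c = -108 (c = -7 + (21*(-5) + 4) = -7 + (-105 + 4) = -7 - 101 = -108)
K(U) = -2*U²
x = 1435 (x = (-108 + 1593) - 2*(-5)² = 1485 - 2*25 = 1485 - 50 = 1435)
M(-60, -65) + x = -51 + 1435 = 1384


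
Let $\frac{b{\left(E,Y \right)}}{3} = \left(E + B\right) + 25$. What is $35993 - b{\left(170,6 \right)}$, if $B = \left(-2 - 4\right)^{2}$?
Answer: $35300$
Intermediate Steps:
$B = 36$ ($B = \left(-6\right)^{2} = 36$)
$b{\left(E,Y \right)} = 183 + 3 E$ ($b{\left(E,Y \right)} = 3 \left(\left(E + 36\right) + 25\right) = 3 \left(\left(36 + E\right) + 25\right) = 3 \left(61 + E\right) = 183 + 3 E$)
$35993 - b{\left(170,6 \right)} = 35993 - \left(183 + 3 \cdot 170\right) = 35993 - \left(183 + 510\right) = 35993 - 693 = 35300$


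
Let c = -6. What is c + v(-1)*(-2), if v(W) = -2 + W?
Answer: 0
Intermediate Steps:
c + v(-1)*(-2) = -6 + (-2 - 1)*(-2) = -6 - 3*(-2) = -6 + 6 = 0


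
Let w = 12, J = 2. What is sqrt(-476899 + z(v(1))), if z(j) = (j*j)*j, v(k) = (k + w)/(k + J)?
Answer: 74*I*sqrt(7053)/9 ≈ 690.52*I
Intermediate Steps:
v(k) = (12 + k)/(2 + k) (v(k) = (k + 12)/(k + 2) = (12 + k)/(2 + k))
z(j) = j**3 (z(j) = j**2*j = j**3)
sqrt(-476899 + z(v(1))) = sqrt(-476899 + ((12 + 1)/(2 + 1))**3) = sqrt(-476899 + (13/3)**3) = sqrt(-476899 + 2197/27) = sqrt(-12874076/27) = 74*I*sqrt(7053)/9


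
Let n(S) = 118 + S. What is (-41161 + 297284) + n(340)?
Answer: 256581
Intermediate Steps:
(-41161 + 297284) + n(340) = (-41161 + 297284) + (118 + 340) = 256123 + 458 = 256581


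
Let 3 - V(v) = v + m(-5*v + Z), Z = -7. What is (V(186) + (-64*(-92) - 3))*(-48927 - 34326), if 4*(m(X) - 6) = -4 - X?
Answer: -1819161303/4 ≈ -4.5479e+8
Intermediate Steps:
m(X) = 5 - X/4 (m(X) = 6 + (-4 - X)/4 = 6 + (-1 - X/4) = 5 - X/4)
V(v) = -15/4 - 9*v/4 (V(v) = 3 - (v + (5 - (-5*v - 7)/4)) = 3 - (v + (5 - (-7 - 5*v)/4)) = 3 - (v + (5 + (7/4 + 5*v/4))) = 3 - (v + (27/4 + 5*v/4)) = 3 - (27/4 + 9*v/4) = 3 + (-27/4 - 9*v/4) = -15/4 - 9*v/4)
(V(186) + (-64*(-92) - 3))*(-48927 - 34326) = ((-15/4 - 9/4*186) + (-64*(-92) - 3))*(-48927 - 34326) = ((-15/4 - 837/2) + (5888 - 3))*(-83253) = (-1689/4 + 5885)*(-83253) = (21851/4)*(-83253) = -1819161303/4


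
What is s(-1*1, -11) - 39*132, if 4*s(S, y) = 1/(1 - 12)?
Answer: -226513/44 ≈ -5148.0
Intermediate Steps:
s(S, y) = -1/44 (s(S, y) = 1/(4*(1 - 12)) = (¼)/(-11) = (¼)*(-1/11) = -1/44)
s(-1*1, -11) - 39*132 = -1/44 - 39*132 = -1/44 - 5148 = -226513/44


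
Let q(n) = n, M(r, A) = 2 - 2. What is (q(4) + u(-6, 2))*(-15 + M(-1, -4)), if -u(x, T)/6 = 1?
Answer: 30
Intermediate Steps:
M(r, A) = 0
u(x, T) = -6 (u(x, T) = -6*1 = -6)
(q(4) + u(-6, 2))*(-15 + M(-1, -4)) = (4 - 6)*(-15 + 0) = -2*(-15) = 30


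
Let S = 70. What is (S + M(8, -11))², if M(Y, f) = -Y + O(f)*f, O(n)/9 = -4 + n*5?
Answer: 34845409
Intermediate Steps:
O(n) = -36 + 45*n (O(n) = 9*(-4 + n*5) = 9*(-4 + 5*n) = -36 + 45*n)
M(Y, f) = -Y + f*(-36 + 45*f) (M(Y, f) = -Y + (-36 + 45*f)*f = -Y + f*(-36 + 45*f))
(S + M(8, -11))² = (70 + (-1*8 + 9*(-11)*(-4 + 5*(-11))))² = (70 + (-8 + 9*(-11)*(-4 - 55)))² = (70 + (-8 + 9*(-11)*(-59)))² = (70 + (-8 + 5841))² = (70 + 5833)² = 5903² = 34845409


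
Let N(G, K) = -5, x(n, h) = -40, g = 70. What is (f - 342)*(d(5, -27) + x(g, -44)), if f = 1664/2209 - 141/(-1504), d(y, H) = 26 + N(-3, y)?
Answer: 458192999/70688 ≈ 6481.9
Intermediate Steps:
d(y, H) = 21 (d(y, H) = 26 - 5 = 21)
f = 59875/70688 (f = 1664*(1/2209) - 141*(-1/1504) = 1664/2209 + 3/32 = 59875/70688 ≈ 0.84703)
(f - 342)*(d(5, -27) + x(g, -44)) = (59875/70688 - 342)*(21 - 40) = -24115421/70688*(-19) = 458192999/70688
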